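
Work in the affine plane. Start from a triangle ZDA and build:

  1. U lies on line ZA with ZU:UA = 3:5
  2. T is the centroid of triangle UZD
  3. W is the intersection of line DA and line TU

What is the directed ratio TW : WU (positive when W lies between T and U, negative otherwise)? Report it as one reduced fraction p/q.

TW:WU = -13/15

Work in coordinates with Z = (0, 0), D = (1, 0), A = (0, 1).
1. U lies on line ZA with ZU:UA = 3:5 ⇒ U = (0, 3/8)
2. T is the centroid of triangle UZD ⇒ T = (1/3, 1/8)
3. W is the intersection of line DA and line TU ⇒ W = (5/2, -3/2)
W = T + t·(U−T) with t = -13/2, so TW:WU = t:(1−t) = -13/2:15/2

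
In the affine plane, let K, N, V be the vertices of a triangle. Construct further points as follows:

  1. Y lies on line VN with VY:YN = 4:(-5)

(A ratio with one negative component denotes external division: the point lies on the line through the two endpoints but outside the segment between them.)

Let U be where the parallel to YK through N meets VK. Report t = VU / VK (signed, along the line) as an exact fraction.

Set K = (0, 0), N = (1, 0), V = (0, 1); any affine frame gives the same invariant.
1. Y lies on line VN with VY:YN = 4:(-5) ⇒ Y = (-4, 5)
through N parallel to YK: direction (4, -5); meets VK at U = (0, 5/4)
U = V + t·(K−V) with t = -1/4

t = -1/4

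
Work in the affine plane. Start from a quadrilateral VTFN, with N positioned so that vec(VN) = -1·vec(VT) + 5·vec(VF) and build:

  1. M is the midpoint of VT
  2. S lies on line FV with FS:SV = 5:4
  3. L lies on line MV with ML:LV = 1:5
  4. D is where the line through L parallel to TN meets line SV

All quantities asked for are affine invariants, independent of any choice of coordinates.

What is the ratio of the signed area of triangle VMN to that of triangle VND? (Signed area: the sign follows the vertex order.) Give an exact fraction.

Work in coordinates with V = (0, 0), T = (1, 0), F = (0, 1), N = (-1, 5).
1. M is the midpoint of VT ⇒ M = (1/2, 0)
2. S lies on line FV with FS:SV = 5:4 ⇒ S = (0, 4/9)
3. L lies on line MV with ML:LV = 1:5 ⇒ L = (5/12, 0)
4. D is where the line through L parallel to TN meets line SV ⇒ D = (0, 25/24)
2·[VMN] = 5/2, 2·[VND] = -25/24
[VMN]:[VND] = 5/2:-25/24 = -12/5

[VMN]:[VND] = -12/5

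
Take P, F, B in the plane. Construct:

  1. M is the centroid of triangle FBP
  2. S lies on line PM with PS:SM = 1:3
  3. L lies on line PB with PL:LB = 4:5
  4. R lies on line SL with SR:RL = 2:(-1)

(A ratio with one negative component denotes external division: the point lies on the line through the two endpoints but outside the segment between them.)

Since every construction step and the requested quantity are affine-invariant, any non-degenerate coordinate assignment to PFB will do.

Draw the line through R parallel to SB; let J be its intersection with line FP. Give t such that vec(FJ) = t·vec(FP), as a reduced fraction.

t = 100/99

Assign P = (0, 0), F = (1, 0), B = (0, 1) — the answer is frame-independent, so this choice is without loss of generality.
1. M is the centroid of triangle FBP ⇒ M = (1/3, 1/3)
2. S lies on line PM with PS:SM = 1:3 ⇒ S = (1/12, 1/12)
3. L lies on line PB with PL:LB = 4:5 ⇒ L = (0, 4/9)
4. R lies on line SL with SR:RL = 2:(-1) ⇒ R = (-1/12, 29/36)
through R parallel to SB: direction (-1/12, 11/12); meets FP at J = (-1/99, 0)
J = F + t·(P−F) with t = 100/99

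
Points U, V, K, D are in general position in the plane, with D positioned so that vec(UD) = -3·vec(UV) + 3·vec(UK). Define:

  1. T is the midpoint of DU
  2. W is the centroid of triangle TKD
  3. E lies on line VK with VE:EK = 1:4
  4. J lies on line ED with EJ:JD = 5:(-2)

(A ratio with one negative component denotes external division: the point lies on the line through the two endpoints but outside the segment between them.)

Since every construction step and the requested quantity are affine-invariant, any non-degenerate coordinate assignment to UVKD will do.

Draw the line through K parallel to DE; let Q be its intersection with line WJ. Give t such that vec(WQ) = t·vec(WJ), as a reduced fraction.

t = 31/7

Assign U = (0, 0), V = (1, 0), K = (0, 1), D = (-3, 3) — the answer is frame-independent, so this choice is without loss of generality.
1. T is the midpoint of DU ⇒ T = (-3/2, 3/2)
2. W is the centroid of triangle TKD ⇒ W = (-3/2, 11/6)
3. E lies on line VK with VE:EK = 1:4 ⇒ E = (4/5, 1/5)
4. J lies on line ED with EJ:JD = 5:(-2) ⇒ J = (-83/15, 73/15)
through K parallel to DE: direction (19/5, -14/5); meets WJ at Q = (-2033/105, 229/15)
Q = W + t·(J−W) with t = 31/7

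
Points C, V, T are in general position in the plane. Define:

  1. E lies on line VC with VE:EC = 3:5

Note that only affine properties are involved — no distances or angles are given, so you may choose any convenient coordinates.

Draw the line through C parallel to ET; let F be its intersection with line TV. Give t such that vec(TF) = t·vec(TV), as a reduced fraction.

t = -5/3

Set C = (0, 0), V = (1, 0), T = (0, 1); any affine frame gives the same invariant.
1. E lies on line VC with VE:EC = 3:5 ⇒ E = (5/8, 0)
through C parallel to ET: direction (-5/8, 1); meets TV at F = (-5/3, 8/3)
F = T + t·(V−T) with t = -5/3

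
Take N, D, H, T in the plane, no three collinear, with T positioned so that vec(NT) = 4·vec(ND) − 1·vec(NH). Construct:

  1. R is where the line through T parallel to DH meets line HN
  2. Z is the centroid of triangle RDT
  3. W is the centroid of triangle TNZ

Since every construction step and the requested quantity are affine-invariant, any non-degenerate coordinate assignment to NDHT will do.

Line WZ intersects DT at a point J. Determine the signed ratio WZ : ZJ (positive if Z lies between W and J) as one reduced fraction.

Set N = (0, 0), D = (1, 0), H = (0, 1), T = (4, -1); any affine frame gives the same invariant.
1. R is where the line through T parallel to DH meets line HN ⇒ R = (0, 3)
2. Z is the centroid of triangle RDT ⇒ Z = (5/3, 2/3)
3. W is the centroid of triangle TNZ ⇒ W = (17/9, -1/9)
line WZ meets DT at J = (37/19, -6/19)
Z = W + t·(J−W) with t = -19/5, so WZ:ZJ = -19/5:24/5

WZ:ZJ = -19/24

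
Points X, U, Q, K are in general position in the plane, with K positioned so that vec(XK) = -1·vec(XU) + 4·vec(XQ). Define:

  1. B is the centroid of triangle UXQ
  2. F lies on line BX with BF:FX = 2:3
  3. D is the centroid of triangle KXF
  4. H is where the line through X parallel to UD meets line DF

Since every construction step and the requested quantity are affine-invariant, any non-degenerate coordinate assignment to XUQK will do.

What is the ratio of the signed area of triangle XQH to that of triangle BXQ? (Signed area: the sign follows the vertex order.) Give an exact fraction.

[XQH]:[BXQ] = 19/13

Choose coordinates X = (0, 0), U = (1, 0), Q = (0, 1), K = (-1, 4).
1. B is the centroid of triangle UXQ ⇒ B = (1/3, 1/3)
2. F lies on line BX with BF:FX = 2:3 ⇒ F = (1/5, 1/5)
3. D is the centroid of triangle KXF ⇒ D = (-4/15, 7/5)
4. H is where the line through X parallel to UD meets line DF ⇒ H = (19/39, -7/13)
2·[XQH] = -19/39, 2·[BXQ] = -1/3
[XQH]:[BXQ] = -19/39:-1/3 = 19/13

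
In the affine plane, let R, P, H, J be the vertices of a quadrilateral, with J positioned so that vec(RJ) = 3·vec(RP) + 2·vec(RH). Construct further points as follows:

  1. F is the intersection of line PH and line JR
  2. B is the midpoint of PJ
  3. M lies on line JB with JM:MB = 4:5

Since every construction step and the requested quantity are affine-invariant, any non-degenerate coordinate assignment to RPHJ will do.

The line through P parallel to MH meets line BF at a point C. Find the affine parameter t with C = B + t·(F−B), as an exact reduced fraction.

t = 45/17

Assign R = (0, 0), P = (1, 0), H = (0, 1), J = (3, 2) — the answer is frame-independent, so this choice is without loss of generality.
1. F is the intersection of line PH and line JR ⇒ F = (3/5, 2/5)
2. B is the midpoint of PJ ⇒ B = (2, 1)
3. M lies on line JB with JM:MB = 4:5 ⇒ M = (23/9, 14/9)
through P parallel to MH: direction (-23/9, -5/9); meets BF at C = (-29/17, -10/17)
C = B + t·(F−B) with t = 45/17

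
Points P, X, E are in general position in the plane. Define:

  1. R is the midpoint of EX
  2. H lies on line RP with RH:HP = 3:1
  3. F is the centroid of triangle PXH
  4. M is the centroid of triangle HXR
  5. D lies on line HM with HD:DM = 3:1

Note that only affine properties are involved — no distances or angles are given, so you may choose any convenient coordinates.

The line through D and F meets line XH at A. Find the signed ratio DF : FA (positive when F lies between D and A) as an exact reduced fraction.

Set P = (0, 0), X = (1, 0), E = (0, 1); any affine frame gives the same invariant.
1. R is the midpoint of EX ⇒ R = (1/2, 1/2)
2. H lies on line RP with RH:HP = 3:1 ⇒ H = (1/8, 1/8)
3. F is the centroid of triangle PXH ⇒ F = (3/8, 1/24)
4. M is the centroid of triangle HXR ⇒ M = (13/24, 5/24)
5. D lies on line HM with HD:DM = 3:1 ⇒ D = (7/16, 3/16)
line DF meets XH at A = (41/104, 9/104)
F = D + t·(A−D) with t = 13/9, so DF:FA = 13/9:-4/9

DF:FA = -13/4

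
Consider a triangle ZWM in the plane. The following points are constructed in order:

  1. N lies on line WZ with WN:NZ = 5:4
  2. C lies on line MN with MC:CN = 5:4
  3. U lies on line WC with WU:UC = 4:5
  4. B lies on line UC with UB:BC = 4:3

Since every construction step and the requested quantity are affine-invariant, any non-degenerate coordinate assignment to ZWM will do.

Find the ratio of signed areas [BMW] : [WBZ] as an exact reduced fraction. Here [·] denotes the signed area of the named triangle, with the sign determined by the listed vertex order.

[BMW]:[WBZ] = -25/36

Assign Z = (0, 0), W = (1, 0), M = (0, 1) — the answer is frame-independent, so this choice is without loss of generality.
1. N lies on line WZ with WN:NZ = 5:4 ⇒ N = (4/9, 0)
2. C lies on line MN with MC:CN = 5:4 ⇒ C = (20/81, 4/9)
3. U lies on line WC with WU:UC = 4:5 ⇒ U = (485/729, 16/81)
4. B lies on line UC with UB:BC = 4:3 ⇒ B = (725/1701, 64/189)
2·[BMW] = -400/1701, 2·[WBZ] = 64/189
[BMW]:[WBZ] = -400/1701:64/189 = -25/36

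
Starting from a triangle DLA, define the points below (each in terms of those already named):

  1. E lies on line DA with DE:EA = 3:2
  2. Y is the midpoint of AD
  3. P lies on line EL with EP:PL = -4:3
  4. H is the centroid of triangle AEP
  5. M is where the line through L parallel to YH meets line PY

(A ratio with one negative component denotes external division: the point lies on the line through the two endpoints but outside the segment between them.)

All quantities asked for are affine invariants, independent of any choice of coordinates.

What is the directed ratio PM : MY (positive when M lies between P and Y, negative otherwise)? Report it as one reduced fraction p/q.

PM:MY = 7

Choose coordinates D = (0, 0), L = (1, 0), A = (0, 1).
1. E lies on line DA with DE:EA = 3:2 ⇒ E = (0, 3/5)
2. Y is the midpoint of AD ⇒ Y = (0, 1/2)
3. P lies on line EL with EP:PL = -4:3 ⇒ P = (4, -9/5)
4. H is the centroid of triangle AEP ⇒ H = (4/3, -1/15)
5. M is where the line through L parallel to YH meets line PY ⇒ M = (1/2, 17/80)
M = P + t·(Y−P) with t = 7/8, so PM:MY = t:(1−t) = 7/8:1/8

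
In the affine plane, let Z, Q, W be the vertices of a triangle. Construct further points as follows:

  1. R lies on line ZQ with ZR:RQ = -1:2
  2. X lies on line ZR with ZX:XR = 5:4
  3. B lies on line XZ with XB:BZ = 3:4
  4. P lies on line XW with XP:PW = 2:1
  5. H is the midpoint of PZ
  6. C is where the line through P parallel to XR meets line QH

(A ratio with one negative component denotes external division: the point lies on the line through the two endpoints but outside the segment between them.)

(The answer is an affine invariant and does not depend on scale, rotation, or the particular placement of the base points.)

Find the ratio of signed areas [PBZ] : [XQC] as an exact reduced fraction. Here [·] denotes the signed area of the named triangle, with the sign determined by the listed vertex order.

Assign Z = (0, 0), Q = (1, 0), W = (0, 1) — the answer is frame-independent, so this choice is without loss of generality.
1. R lies on line ZQ with ZR:RQ = -1:2 ⇒ R = (-1, 0)
2. X lies on line ZR with ZX:XR = 5:4 ⇒ X = (-5/9, 0)
3. B lies on line XZ with XB:BZ = 3:4 ⇒ B = (-20/63, 0)
4. P lies on line XW with XP:PW = 2:1 ⇒ P = (-5/27, 2/3)
5. H is the midpoint of PZ ⇒ H = (-5/54, 1/3)
6. C is where the line through P parallel to XR meets line QH ⇒ C = (-32/27, 2/3)
2·[PBZ] = 40/189, 2·[XQC] = 28/27
[PBZ]:[XQC] = 40/189:28/27 = 10/49

[PBZ]:[XQC] = 10/49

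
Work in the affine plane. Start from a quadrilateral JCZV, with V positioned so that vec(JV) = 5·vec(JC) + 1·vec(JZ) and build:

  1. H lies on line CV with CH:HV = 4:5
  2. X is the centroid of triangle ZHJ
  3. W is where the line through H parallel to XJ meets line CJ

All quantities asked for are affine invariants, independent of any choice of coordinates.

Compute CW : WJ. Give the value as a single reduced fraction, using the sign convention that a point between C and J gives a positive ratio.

CW:WJ = -12/25

Assign J = (0, 0), C = (1, 0), Z = (0, 1), V = (5, 1) — the answer is frame-independent, so this choice is without loss of generality.
1. H lies on line CV with CH:HV = 4:5 ⇒ H = (25/9, 4/9)
2. X is the centroid of triangle ZHJ ⇒ X = (25/27, 13/27)
3. W is where the line through H parallel to XJ meets line CJ ⇒ W = (25/13, 0)
W = C + t·(J−C) with t = -12/13, so CW:WJ = t:(1−t) = -12/13:25/13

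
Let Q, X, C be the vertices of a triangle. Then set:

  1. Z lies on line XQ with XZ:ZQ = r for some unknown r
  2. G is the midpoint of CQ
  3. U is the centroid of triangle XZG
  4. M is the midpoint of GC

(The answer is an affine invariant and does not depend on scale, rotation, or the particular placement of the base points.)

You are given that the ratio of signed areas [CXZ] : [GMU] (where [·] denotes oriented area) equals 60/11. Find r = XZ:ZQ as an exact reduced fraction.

Work in coordinates with Q = (0, 0), X = (1, 0), C = (0, 1).
1. With XZ:ZQ = r, write λ = r/(r+1) so Z = X + λ·(Q−X); Z is affine-linear in λ
2. G is the midpoint of CQ ⇒ G = (0, 1/2)
3. U is the centroid of triangle XZG ⇒ U is an affine combination of earlier points and hence also affine-linear in λ
4. M is the midpoint of GC ⇒ M = (0, 3/4)
Every point depending on Z is an affine combination of Z and λ-independent points, so each such coordinate is linear in λ; the λ² term in each signed area is a multiple of (Q−X)×(Q−X) = 0, so 2·[CXZ] and 2·[GMU] are each linear in λ. Evaluating at λ=0 and λ=1:
  2·[CXZ] = −λ,   2·[GMU] = 1/12·λ − 1/6
So [CXZ]:[GMU] = (−λ) / (1/12·λ − 1/6). Setting this equal to 60/11:
  −λ = 60/11·(1/12·λ − 1/6)  ⇒  λ = 5/8
Then r = λ/(1−λ) = (5/8)/(3/8) = 5/3. Check: with r = 5/3, Z = (3/8, 0) and [CXZ]:[GMU] = 60/11 as required.

r = 5/3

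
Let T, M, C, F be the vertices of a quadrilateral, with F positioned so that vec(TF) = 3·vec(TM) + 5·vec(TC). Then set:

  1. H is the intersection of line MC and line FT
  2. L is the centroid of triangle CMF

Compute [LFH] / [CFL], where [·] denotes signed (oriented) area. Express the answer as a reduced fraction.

Choose coordinates T = (0, 0), M = (1, 0), C = (0, 1), F = (3, 5).
1. H is the intersection of line MC and line FT ⇒ H = (3/8, 5/8)
2. L is the centroid of triangle CMF ⇒ L = (4/3, 2)
2·[LFH] = 7/12, 2·[CFL] = -7/3
[LFH]:[CFL] = 7/12:-7/3 = -1/4

[LFH]:[CFL] = -1/4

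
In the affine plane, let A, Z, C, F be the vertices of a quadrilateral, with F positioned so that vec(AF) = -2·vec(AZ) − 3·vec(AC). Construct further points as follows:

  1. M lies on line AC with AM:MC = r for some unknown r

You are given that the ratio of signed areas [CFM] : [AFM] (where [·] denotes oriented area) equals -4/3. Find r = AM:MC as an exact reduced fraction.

Assign A = (0, 0), Z = (1, 0), C = (0, 1), F = (-2, -3) — the answer is frame-independent, so this choice is without loss of generality.
1. With AM:MC = r, write λ = r/(r+1) so M = A + λ·(C−A); M is affine-linear in λ
Every point depending on M is an affine combination of M and λ-independent points, so each such coordinate is linear in λ; the λ² term in each signed area is a multiple of (C−A)×(C−A) = 0, so 2·[CFM] and 2·[AFM] are each linear in λ. Evaluating at λ=0 and λ=1:
  2·[CFM] = -2·λ + 2,   2·[AFM] = -2·λ
So [CFM]:[AFM] = (-2·λ + 2) / (-2·λ). Setting this equal to -4/3:
  -2·λ + 2 = -4/3·(-2·λ)  ⇒  λ = 3/7
Then r = λ/(1−λ) = (3/7)/(4/7) = 3/4. Check: with r = 3/4, M = (0, 3/7) and [CFM]:[AFM] = -4/3 as required.

r = 3/4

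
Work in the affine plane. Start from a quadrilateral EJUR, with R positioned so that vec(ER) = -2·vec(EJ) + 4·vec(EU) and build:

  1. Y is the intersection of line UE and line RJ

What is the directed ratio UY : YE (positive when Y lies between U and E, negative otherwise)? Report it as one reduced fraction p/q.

UY:YE = -1/4

Assign E = (0, 0), J = (1, 0), U = (0, 1), R = (-2, 4) — the answer is frame-independent, so this choice is without loss of generality.
1. Y is the intersection of line UE and line RJ ⇒ Y = (0, 4/3)
Y = U + t·(E−U) with t = -1/3, so UY:YE = t:(1−t) = -1/3:4/3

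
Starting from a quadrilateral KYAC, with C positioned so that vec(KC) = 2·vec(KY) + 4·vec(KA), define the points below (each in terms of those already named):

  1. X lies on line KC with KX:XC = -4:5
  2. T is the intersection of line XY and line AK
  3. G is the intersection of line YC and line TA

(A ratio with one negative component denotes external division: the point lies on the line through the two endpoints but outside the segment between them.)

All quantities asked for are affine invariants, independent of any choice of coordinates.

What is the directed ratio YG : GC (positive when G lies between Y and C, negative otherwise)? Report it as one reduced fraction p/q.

YG:GC = -1/2

Set K = (0, 0), Y = (1, 0), A = (0, 1), C = (2, 4); any affine frame gives the same invariant.
1. X lies on line KC with KX:XC = -4:5 ⇒ X = (-8, -16)
2. T is the intersection of line XY and line AK ⇒ T = (0, -16/9)
3. G is the intersection of line YC and line TA ⇒ G = (0, -4)
G = Y + t·(C−Y) with t = -1, so YG:GC = t:(1−t) = -1:2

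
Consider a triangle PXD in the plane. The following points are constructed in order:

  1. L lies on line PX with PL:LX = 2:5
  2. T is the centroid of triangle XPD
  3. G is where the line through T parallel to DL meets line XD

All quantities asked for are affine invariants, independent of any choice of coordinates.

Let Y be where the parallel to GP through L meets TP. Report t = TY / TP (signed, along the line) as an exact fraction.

t = -1/7

Assign P = (0, 0), X = (1, 0), D = (0, 1) — the answer is frame-independent, so this choice is without loss of generality.
1. L lies on line PX with PL:LX = 2:5 ⇒ L = (2/7, 0)
2. T is the centroid of triangle XPD ⇒ T = (1/3, 1/3)
3. G is where the line through T parallel to DL meets line XD ⇒ G = (1/5, 4/5)
through L parallel to GP: direction (-1/5, -4/5); meets TP at Y = (8/21, 8/21)
Y = T + t·(P−T) with t = -1/7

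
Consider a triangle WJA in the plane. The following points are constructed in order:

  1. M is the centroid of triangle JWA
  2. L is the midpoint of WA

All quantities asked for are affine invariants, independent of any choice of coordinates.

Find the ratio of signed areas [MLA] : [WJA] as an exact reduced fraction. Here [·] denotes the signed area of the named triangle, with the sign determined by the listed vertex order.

Assign W = (0, 0), J = (1, 0), A = (0, 1) — the answer is frame-independent, so this choice is without loss of generality.
1. M is the centroid of triangle JWA ⇒ M = (1/3, 1/3)
2. L is the midpoint of WA ⇒ L = (0, 1/2)
2·[MLA] = -1/6, 2·[WJA] = 1
[MLA]:[WJA] = -1/6:1 = -1/6

[MLA]:[WJA] = -1/6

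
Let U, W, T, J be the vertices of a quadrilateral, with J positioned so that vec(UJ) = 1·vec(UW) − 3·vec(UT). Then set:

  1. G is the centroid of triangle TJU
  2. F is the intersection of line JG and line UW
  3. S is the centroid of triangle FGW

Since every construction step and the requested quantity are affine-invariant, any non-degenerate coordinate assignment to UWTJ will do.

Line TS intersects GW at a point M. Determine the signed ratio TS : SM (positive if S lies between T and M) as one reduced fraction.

Choose coordinates U = (0, 0), W = (1, 0), T = (0, 1), J = (1, -3).
1. G is the centroid of triangle TJU ⇒ G = (1/3, -2/3)
2. F is the intersection of line JG and line UW ⇒ F = (1/7, 0)
3. S is the centroid of triangle FGW ⇒ S = (31/63, -2/9)
line TS meets GW at M = (31/54, -23/54)
S = T + t·(M−T) with t = 6/7, so TS:SM = 6/7:1/7

TS:SM = 6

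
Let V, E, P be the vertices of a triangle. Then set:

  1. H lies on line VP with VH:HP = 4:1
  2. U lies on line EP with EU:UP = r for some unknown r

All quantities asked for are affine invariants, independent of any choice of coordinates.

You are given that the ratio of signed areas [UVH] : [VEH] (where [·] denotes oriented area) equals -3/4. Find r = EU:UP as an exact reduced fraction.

Work in coordinates with V = (0, 0), E = (1, 0), P = (0, 1).
1. H lies on line VP with VH:HP = 4:1 ⇒ H = (0, 4/5)
2. With EU:UP = r, write λ = r/(r+1) so U = E + λ·(P−E); U is affine-linear in λ
Every point depending on U is an affine combination of U and λ-independent points, so each such coordinate is linear in λ; the λ² term in each signed area is a multiple of (P−E)×(P−E) = 0, so 2·[UVH] and 2·[VEH] are each linear in λ. Evaluating at λ=0 and λ=1:
  2·[UVH] = 4/5·λ − 4/5,   2·[VEH] = 4/5
So [UVH]:[VEH] = (4/5·λ − 4/5) / (4/5). Setting this equal to -3/4:
  4/5·λ − 4/5 = -3/4·(4/5)  ⇒  λ = 1/4
Then r = λ/(1−λ) = (1/4)/(3/4) = 1/3. Check: with r = 1/3, U = (3/4, 1/4) and [UVH]:[VEH] = -3/4 as required.

r = 1/3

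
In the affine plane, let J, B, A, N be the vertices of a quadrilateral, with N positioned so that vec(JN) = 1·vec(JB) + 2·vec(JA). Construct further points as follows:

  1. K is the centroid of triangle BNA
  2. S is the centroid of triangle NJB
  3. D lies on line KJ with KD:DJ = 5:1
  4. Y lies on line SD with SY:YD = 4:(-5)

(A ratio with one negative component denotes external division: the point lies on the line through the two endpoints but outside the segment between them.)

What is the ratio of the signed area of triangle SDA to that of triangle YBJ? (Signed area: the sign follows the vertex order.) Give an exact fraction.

Set J = (0, 0), B = (1, 0), A = (0, 1), N = (1, 2); any affine frame gives the same invariant.
1. K is the centroid of triangle BNA ⇒ K = (2/3, 1)
2. S is the centroid of triangle NJB ⇒ S = (2/3, 2/3)
3. D lies on line KJ with KD:DJ = 5:1 ⇒ D = (1/9, 1/6)
4. Y lies on line SD with SY:YD = 4:(-5) ⇒ Y = (26/9, 8/3)
2·[SDA] = -14/27, 2·[YBJ] = -8/3
[SDA]:[YBJ] = -14/27:-8/3 = 7/36

[SDA]:[YBJ] = 7/36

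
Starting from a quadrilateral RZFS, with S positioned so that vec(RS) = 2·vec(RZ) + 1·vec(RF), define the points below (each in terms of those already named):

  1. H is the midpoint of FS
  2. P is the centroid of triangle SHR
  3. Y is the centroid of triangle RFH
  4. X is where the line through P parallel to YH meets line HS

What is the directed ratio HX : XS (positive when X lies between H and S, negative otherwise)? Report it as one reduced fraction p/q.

Choose coordinates R = (0, 0), Z = (1, 0), F = (0, 1), S = (2, 1).
1. H is the midpoint of FS ⇒ H = (1, 1)
2. P is the centroid of triangle SHR ⇒ P = (1, 2/3)
3. Y is the centroid of triangle RFH ⇒ Y = (1/3, 2/3)
4. X is where the line through P parallel to YH meets line HS ⇒ X = (5/3, 1)
X = H + t·(S−H) with t = 2/3, so HX:XS = t:(1−t) = 2/3:1/3

HX:XS = 2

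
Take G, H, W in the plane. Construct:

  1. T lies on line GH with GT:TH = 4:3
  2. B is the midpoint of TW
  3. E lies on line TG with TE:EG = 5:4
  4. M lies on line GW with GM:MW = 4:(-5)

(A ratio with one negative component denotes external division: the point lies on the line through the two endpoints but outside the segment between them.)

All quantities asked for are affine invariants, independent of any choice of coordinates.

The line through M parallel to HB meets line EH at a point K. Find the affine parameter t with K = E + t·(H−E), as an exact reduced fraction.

Choose coordinates G = (0, 0), H = (1, 0), W = (0, 1).
1. T lies on line GH with GT:TH = 4:3 ⇒ T = (4/7, 0)
2. B is the midpoint of TW ⇒ B = (2/7, 1/2)
3. E lies on line TG with TE:EG = 5:4 ⇒ E = (16/63, 0)
4. M lies on line GW with GM:MW = 4:(-5) ⇒ M = (0, -4)
through M parallel to HB: direction (-5/7, 1/2); meets EH at K = (-40/7, 0)
K = E + t·(H−E) with t = -8

t = -8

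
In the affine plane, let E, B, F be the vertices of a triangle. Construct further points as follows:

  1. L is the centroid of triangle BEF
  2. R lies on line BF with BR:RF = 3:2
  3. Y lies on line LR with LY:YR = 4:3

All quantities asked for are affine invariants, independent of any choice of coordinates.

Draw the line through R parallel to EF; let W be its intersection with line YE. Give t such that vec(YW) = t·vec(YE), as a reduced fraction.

Choose coordinates E = (0, 0), B = (1, 0), F = (0, 1).
1. L is the centroid of triangle BEF ⇒ L = (1/3, 1/3)
2. R lies on line BF with BR:RF = 3:2 ⇒ R = (2/5, 3/5)
3. Y lies on line LR with LY:YR = 4:3 ⇒ Y = (13/35, 17/35)
through R parallel to EF: direction (0, 1); meets YE at W = (2/5, 34/65)
W = Y + t·(E−Y) with t = -1/13

t = -1/13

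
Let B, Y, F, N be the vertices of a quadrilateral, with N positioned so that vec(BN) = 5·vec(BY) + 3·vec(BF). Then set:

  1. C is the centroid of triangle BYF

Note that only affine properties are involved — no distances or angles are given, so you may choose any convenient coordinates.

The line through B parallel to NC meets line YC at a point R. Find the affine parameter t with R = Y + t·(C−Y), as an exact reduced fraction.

t = 4/5

Choose coordinates B = (0, 0), Y = (1, 0), F = (0, 1), N = (5, 3).
1. C is the centroid of triangle BYF ⇒ C = (1/3, 1/3)
through B parallel to NC: direction (-14/3, -8/3); meets YC at R = (7/15, 4/15)
R = Y + t·(C−Y) with t = 4/5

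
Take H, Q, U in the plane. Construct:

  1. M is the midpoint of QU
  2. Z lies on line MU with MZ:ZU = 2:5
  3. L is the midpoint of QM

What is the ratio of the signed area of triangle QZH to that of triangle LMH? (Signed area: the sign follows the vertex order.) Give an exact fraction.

[QZH]:[LMH] = 18/7

Work in coordinates with H = (0, 0), Q = (1, 0), U = (0, 1).
1. M is the midpoint of QU ⇒ M = (1/2, 1/2)
2. Z lies on line MU with MZ:ZU = 2:5 ⇒ Z = (5/14, 9/14)
3. L is the midpoint of QM ⇒ L = (3/4, 1/4)
2·[QZH] = 9/14, 2·[LMH] = 1/4
[QZH]:[LMH] = 9/14:1/4 = 18/7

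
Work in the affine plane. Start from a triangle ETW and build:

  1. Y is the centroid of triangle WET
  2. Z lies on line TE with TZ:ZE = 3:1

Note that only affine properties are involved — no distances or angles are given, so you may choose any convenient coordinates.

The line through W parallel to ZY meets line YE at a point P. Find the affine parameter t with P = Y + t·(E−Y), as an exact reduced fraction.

Work in coordinates with E = (0, 0), T = (1, 0), W = (0, 1).
1. Y is the centroid of triangle WET ⇒ Y = (1/3, 1/3)
2. Z lies on line TE with TZ:ZE = 3:1 ⇒ Z = (1/4, 0)
through W parallel to ZY: direction (1/12, 1/3); meets YE at P = (-1/3, -1/3)
P = Y + t·(E−Y) with t = 2

t = 2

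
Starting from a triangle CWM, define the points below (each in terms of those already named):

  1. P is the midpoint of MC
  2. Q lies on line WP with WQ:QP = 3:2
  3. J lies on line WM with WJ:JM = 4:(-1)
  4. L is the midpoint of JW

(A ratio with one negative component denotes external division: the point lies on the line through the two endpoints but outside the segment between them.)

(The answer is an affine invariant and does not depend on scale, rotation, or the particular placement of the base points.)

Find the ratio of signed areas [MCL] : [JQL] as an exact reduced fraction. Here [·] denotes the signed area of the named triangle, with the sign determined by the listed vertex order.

Assign C = (0, 0), W = (1, 0), M = (0, 1) — the answer is frame-independent, so this choice is without loss of generality.
1. P is the midpoint of MC ⇒ P = (0, 1/2)
2. Q lies on line WP with WQ:QP = 3:2 ⇒ Q = (2/5, 3/10)
3. J lies on line WM with WJ:JM = 4:(-1) ⇒ J = (-1/3, 4/3)
4. L is the midpoint of JW ⇒ L = (1/3, 2/3)
2·[MCL] = 1/3, 2·[JQL] = 1/5
[MCL]:[JQL] = 1/3:1/5 = 5/3

[MCL]:[JQL] = 5/3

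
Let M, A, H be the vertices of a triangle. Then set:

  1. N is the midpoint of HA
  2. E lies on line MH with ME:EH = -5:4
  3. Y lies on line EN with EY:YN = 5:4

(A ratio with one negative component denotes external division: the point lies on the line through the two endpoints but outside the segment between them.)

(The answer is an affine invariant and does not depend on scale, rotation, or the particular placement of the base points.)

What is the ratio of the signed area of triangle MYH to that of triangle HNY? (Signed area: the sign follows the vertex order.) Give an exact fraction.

[MYH]:[HNY] = 5/16

Set M = (0, 0), A = (1, 0), H = (0, 1); any affine frame gives the same invariant.
1. N is the midpoint of HA ⇒ N = (1/2, 1/2)
2. E lies on line MH with ME:EH = -5:4 ⇒ E = (0, 5)
3. Y lies on line EN with EY:YN = 5:4 ⇒ Y = (5/18, 5/2)
2·[MYH] = 5/18, 2·[HNY] = 8/9
[MYH]:[HNY] = 5/18:8/9 = 5/16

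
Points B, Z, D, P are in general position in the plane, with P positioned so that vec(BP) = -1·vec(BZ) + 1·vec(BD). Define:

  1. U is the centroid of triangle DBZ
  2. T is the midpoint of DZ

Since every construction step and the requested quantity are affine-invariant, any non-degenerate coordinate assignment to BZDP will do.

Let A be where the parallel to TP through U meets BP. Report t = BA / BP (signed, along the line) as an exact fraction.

Choose coordinates B = (0, 0), Z = (1, 0), D = (0, 1), P = (-1, 1).
1. U is the centroid of triangle DBZ ⇒ U = (1/3, 1/3)
2. T is the midpoint of DZ ⇒ T = (1/2, 1/2)
through U parallel to TP: direction (-3/2, 1/2); meets BP at A = (-2/3, 2/3)
A = B + t·(P−B) with t = 2/3

t = 2/3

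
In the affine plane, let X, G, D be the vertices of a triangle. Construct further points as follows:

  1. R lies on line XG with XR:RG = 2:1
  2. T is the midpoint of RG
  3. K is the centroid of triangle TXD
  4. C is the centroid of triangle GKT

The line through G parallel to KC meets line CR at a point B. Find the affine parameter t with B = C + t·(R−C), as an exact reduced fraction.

Set X = (0, 0), G = (1, 0), D = (0, 1); any affine frame gives the same invariant.
1. R lies on line XG with XR:RG = 2:1 ⇒ R = (2/3, 0)
2. T is the midpoint of RG ⇒ T = (5/6, 0)
3. K is the centroid of triangle TXD ⇒ K = (5/18, 1/3)
4. C is the centroid of triangle GKT ⇒ C = (19/27, 1/9)
through G parallel to KC: direction (23/54, -2/9); meets CR at B = (58/81, 4/27)
B = C + t·(R−C) with t = -1/3

t = -1/3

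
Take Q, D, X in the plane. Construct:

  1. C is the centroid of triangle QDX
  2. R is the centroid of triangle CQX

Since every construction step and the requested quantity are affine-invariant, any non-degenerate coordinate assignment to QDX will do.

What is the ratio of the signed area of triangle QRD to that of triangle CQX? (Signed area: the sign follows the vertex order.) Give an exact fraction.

Choose coordinates Q = (0, 0), D = (1, 0), X = (0, 1).
1. C is the centroid of triangle QDX ⇒ C = (1/3, 1/3)
2. R is the centroid of triangle CQX ⇒ R = (1/9, 4/9)
2·[QRD] = -4/9, 2·[CQX] = -1/3
[QRD]:[CQX] = -4/9:-1/3 = 4/3

[QRD]:[CQX] = 4/3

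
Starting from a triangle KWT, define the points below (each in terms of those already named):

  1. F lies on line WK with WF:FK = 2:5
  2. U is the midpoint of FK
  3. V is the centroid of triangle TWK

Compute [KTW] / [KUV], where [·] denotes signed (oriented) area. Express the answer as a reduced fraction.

[KTW]:[KUV] = -42/5

Set K = (0, 0), W = (1, 0), T = (0, 1); any affine frame gives the same invariant.
1. F lies on line WK with WF:FK = 2:5 ⇒ F = (5/7, 0)
2. U is the midpoint of FK ⇒ U = (5/14, 0)
3. V is the centroid of triangle TWK ⇒ V = (1/3, 1/3)
2·[KTW] = -1, 2·[KUV] = 5/42
[KTW]:[KUV] = -1:5/42 = -42/5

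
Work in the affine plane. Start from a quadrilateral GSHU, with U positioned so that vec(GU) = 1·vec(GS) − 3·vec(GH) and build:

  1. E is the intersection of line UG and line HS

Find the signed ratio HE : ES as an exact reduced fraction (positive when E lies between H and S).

HE:ES = -1/3

Choose coordinates G = (0, 0), S = (1, 0), H = (0, 1), U = (1, -3).
1. E is the intersection of line UG and line HS ⇒ E = (-1/2, 3/2)
E = H + t·(S−H) with t = -1/2, so HE:ES = t:(1−t) = -1/2:3/2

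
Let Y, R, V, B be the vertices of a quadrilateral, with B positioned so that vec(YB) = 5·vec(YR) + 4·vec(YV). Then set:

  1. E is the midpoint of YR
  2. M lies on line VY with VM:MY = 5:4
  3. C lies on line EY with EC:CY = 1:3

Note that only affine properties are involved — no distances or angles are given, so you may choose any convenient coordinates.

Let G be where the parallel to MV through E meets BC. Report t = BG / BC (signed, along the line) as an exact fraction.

Choose coordinates Y = (0, 0), R = (1, 0), V = (0, 1), B = (5, 4).
1. E is the midpoint of YR ⇒ E = (1/2, 0)
2. M lies on line VY with VM:MY = 5:4 ⇒ M = (0, 4/9)
3. C lies on line EY with EC:CY = 1:3 ⇒ C = (3/8, 0)
through E parallel to MV: direction (0, 5/9); meets BC at G = (1/2, 4/37)
G = B + t·(C−B) with t = 36/37

t = 36/37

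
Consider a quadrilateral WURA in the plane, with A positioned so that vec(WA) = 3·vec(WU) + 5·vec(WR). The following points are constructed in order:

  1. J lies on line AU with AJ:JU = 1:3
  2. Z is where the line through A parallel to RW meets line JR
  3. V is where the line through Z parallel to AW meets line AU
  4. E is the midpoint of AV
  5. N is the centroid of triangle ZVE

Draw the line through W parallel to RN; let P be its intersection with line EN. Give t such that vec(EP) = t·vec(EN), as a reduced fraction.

Set W = (0, 0), U = (1, 0), R = (0, 1), A = (3, 5); any affine frame gives the same invariant.
1. J lies on line AU with AJ:JU = 1:3 ⇒ J = (5/2, 15/4)
2. Z is where the line through A parallel to RW meets line JR ⇒ Z = (3, 43/10)
3. V is where the line through Z parallel to AW meets line AU ⇒ V = (54/25, 29/10)
4. E is the midpoint of AV ⇒ E = (129/50, 79/20)
5. N is the centroid of triangle ZVE ⇒ N = (129/50, 223/60)
through W parallel to RN: direction (129/50, 163/60); meets EN at P = (129/50, 163/60)
P = E + t·(N−E) with t = 37/7

t = 37/7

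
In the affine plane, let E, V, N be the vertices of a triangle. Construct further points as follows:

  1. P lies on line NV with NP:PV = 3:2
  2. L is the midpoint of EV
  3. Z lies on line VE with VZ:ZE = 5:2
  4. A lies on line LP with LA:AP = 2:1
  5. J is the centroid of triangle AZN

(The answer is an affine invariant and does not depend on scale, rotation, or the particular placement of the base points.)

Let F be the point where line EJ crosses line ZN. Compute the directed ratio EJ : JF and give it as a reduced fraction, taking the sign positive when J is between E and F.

Work in coordinates with E = (0, 0), V = (1, 0), N = (0, 1).
1. P lies on line NV with NP:PV = 3:2 ⇒ P = (3/5, 2/5)
2. L is the midpoint of EV ⇒ L = (1/2, 0)
3. Z lies on line VE with VZ:ZE = 5:2 ⇒ Z = (2/7, 0)
4. A lies on line LP with LA:AP = 2:1 ⇒ A = (17/30, 4/15)
5. J is the centroid of triangle AZN ⇒ J = (179/630, 19/45)
line EJ meets ZN at F = (358/1785, 76/255)
J = E + t·(F−E) with t = 17/12, so EJ:JF = 17/12:-5/12

EJ:JF = -17/5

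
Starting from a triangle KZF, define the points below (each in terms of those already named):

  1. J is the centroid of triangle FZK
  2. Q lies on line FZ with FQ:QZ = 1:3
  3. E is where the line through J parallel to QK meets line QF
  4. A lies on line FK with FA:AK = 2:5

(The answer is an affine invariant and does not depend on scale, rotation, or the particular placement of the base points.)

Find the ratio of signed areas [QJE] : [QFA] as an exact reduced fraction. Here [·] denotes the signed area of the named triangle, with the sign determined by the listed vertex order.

Set K = (0, 0), Z = (1, 0), F = (0, 1); any affine frame gives the same invariant.
1. J is the centroid of triangle FZK ⇒ J = (1/3, 1/3)
2. Q lies on line FZ with FQ:QZ = 1:3 ⇒ Q = (1/4, 3/4)
3. E is where the line through J parallel to QK meets line QF ⇒ E = (5/12, 7/12)
4. A lies on line FK with FA:AK = 2:5 ⇒ A = (0, 5/7)
2·[QJE] = 1/18, 2·[QFA] = 1/14
[QJE]:[QFA] = 1/18:1/14 = 7/9

[QJE]:[QFA] = 7/9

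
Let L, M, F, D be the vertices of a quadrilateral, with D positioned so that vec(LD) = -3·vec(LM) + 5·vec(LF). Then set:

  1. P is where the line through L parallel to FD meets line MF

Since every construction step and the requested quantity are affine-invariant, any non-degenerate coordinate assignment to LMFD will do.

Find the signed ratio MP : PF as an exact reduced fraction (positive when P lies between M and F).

MP:PF = -4/3

Assign L = (0, 0), M = (1, 0), F = (0, 1), D = (-3, 5) — the answer is frame-independent, so this choice is without loss of generality.
1. P is where the line through L parallel to FD meets line MF ⇒ P = (-3, 4)
P = M + t·(F−M) with t = 4, so MP:PF = t:(1−t) = 4:-3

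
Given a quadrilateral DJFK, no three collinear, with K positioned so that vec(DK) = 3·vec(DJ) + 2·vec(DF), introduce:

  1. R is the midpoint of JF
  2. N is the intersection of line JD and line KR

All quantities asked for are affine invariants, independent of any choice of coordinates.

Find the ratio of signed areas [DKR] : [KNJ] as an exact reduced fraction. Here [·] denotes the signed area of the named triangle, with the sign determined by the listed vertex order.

[DKR]:[KNJ] = 3/16

Assign D = (0, 0), J = (1, 0), F = (0, 1), K = (3, 2) — the answer is frame-independent, so this choice is without loss of generality.
1. R is the midpoint of JF ⇒ R = (1/2, 1/2)
2. N is the intersection of line JD and line KR ⇒ N = (-1/3, 0)
2·[DKR] = 1/2, 2·[KNJ] = 8/3
[DKR]:[KNJ] = 1/2:8/3 = 3/16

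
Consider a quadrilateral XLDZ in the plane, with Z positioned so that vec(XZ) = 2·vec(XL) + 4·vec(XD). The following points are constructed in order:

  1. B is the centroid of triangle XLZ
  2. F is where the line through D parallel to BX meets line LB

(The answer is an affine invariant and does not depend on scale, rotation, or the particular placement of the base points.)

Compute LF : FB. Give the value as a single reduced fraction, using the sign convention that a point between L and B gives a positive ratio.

LF:FB = -7/3

Set X = (0, 0), L = (1, 0), D = (0, 1), Z = (2, 4); any affine frame gives the same invariant.
1. B is the centroid of triangle XLZ ⇒ B = (1, 4/3)
2. F is where the line through D parallel to BX meets line LB ⇒ F = (1, 7/3)
F = L + t·(B−L) with t = 7/4, so LF:FB = t:(1−t) = 7/4:-3/4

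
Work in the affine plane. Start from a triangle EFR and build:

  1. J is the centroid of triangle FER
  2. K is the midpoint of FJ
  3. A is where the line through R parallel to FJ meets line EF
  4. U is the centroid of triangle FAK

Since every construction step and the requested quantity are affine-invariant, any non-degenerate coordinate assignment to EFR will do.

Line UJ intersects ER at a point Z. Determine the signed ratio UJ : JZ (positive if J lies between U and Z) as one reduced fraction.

Choose coordinates E = (0, 0), F = (1, 0), R = (0, 1).
1. J is the centroid of triangle FER ⇒ J = (1/3, 1/3)
2. K is the midpoint of FJ ⇒ K = (2/3, 1/6)
3. A is where the line through R parallel to FJ meets line EF ⇒ A = (2, 0)
4. U is the centroid of triangle FAK ⇒ U = (11/9, 1/18)
line UJ meets ER at Z = (0, 7/16)
J = U + t·(Z−U) with t = 8/11, so UJ:JZ = 8/11:3/11

UJ:JZ = 8/3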